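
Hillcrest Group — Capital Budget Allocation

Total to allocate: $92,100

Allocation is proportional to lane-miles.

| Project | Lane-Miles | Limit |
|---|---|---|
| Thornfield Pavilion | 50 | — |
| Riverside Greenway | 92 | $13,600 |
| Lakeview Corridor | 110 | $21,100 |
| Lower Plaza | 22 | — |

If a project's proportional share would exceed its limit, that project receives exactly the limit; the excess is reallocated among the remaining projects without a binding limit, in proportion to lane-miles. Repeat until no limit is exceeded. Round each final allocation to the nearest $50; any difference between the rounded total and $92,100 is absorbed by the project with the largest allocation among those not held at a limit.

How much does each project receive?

Total lane-miles = 274.
Pro-rata shares before constraints: Thornfield Pavilion 16,806.57; Riverside Greenway 30,924.09; Lakeview Corridor 36,974.45; Lower Plaza 7,394.89.
Held at cap: Riverside Greenway ($13,600), Lakeview Corridor ($21,100); residual $57,400 reallocated over remaining lane-miles 72.
Remaining shares: Thornfield Pavilion 39,861.11 → $39,850; Lower Plaza 17,538.89 → $17,550.

Thornfield Pavilion: $39,850 · Riverside Greenway: $13,600 · Lakeview Corridor: $21,100 · Lower Plaza: $17,550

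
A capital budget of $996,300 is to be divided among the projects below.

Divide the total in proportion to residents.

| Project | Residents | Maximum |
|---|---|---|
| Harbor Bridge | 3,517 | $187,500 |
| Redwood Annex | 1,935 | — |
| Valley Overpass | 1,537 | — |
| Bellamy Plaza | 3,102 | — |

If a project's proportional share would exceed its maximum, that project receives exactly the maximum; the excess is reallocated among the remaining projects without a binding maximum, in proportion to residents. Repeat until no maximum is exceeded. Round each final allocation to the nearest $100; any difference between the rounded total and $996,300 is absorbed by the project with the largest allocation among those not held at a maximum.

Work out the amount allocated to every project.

Residents total: 10,091.
Proportional shares (ignoring caps): Harbor Bridge 347,238.84; Redwood Annex 191,045.54; Valley Overpass 151,750.38; Bellamy Plaza 306,265.25.
Capped: Harbor Bridge ($187,500); remaining pool $808,800 reallocated over remaining residents 6,574.
Shares after redistribution: Redwood Annex 238,063.28 → $238,100; Valley Overpass 189,097.29 → $189,100; Bellamy Plaza 381,639.43 → $381,600.

Harbor Bridge: $187,500 · Redwood Annex: $238,100 · Valley Overpass: $189,100 · Bellamy Plaza: $381,600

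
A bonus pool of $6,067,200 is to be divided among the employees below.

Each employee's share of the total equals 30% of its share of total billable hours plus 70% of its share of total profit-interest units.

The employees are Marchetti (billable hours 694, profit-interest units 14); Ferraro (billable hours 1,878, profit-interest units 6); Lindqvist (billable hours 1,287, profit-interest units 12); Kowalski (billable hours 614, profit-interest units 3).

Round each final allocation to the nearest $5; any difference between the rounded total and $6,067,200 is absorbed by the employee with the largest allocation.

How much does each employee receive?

Marchetti: $1,981,220 | Ferraro: $1,492,265 | Lindqvist: $1,979,835 | Kowalski: $613,880

Totals — billable hours 4,473, profit-interest units 35.
Combined weights (30% billable hours + 70% profit-interest units): Marchetti 0.3265; Ferraro 0.2460; Lindqvist 0.3263; Kowalski 0.1012.
Raw shares: Marchetti 1,981,219.54; Ferraro 1,492,262.63; Lindqvist 1,979,836.01; Kowalski 613,881.82.
After rounding ($5): Marchetti $1,981,220; Ferraro $1,492,265; Lindqvist $1,979,835; Kowalski $613,880. Sum = $6,067,200.
Sum already equals the total — no adjustment.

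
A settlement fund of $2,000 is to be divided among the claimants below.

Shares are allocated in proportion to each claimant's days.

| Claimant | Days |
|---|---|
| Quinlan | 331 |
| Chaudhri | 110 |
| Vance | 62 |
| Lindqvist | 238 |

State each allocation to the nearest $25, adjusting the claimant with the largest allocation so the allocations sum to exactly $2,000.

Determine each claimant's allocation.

Quinlan: $875 | Chaudhri: $300 | Vance: $175 | Lindqvist: $650

Combined days = 741.
Unrounded shares: Quinlan 331/741 × $2,000 = 893.39; Chaudhri 110/741 × $2,000 = 296.90; Vance 62/741 × $2,000 = 167.34; Lindqvist 238/741 × $2,000 = 642.38.
At nearest $25: Quinlan $900; Chaudhri $300; Vance $175; Lindqvist $650. Sum = $2,025.
Difference $2,000 − $2,025 = −$25 applied to largest allocation (Quinlan): Quinlan becomes $875.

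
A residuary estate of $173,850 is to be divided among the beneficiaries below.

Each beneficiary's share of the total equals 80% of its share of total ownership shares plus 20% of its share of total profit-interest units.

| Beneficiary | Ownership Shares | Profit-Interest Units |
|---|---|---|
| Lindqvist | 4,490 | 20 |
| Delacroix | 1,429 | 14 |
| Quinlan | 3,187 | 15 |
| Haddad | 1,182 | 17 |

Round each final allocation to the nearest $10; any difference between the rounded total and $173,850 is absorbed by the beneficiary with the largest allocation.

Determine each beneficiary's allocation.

Totals — ownership shares 10,288, profit-interest units 66.
Composite weights (80% ownership shares + 20% profit-interest units): Lindqvist 0.4098; Delacroix 0.1535; Quinlan 0.2933; Haddad 0.1434.
Unrounded shares: Lindqvist 71,235.16; Delacroix 26,693.62; Quinlan 50,986.25; Haddad 24,934.97.
After rounding ($10): Lindqvist $71,240; Delacroix $26,690; Quinlan $50,990; Haddad $24,930. Sum = $173,850.
Sum already equals the total — no adjustment.

Lindqvist: $71,240; Delacroix: $26,690; Quinlan: $50,990; Haddad: $24,930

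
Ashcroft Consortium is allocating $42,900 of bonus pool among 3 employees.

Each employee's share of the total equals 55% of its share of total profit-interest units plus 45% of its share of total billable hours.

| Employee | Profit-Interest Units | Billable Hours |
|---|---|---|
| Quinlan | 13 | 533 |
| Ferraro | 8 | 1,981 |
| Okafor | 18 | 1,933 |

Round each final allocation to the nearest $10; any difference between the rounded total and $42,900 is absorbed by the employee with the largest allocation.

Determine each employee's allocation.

Profit-interest units total 39; billable hours total 4,447.
Composite weights (55% profit-interest units + 45% billable hours): Quinlan 0.2373; Ferraro 0.3133; Okafor 0.4494.
Proportional shares: Quinlan 10,178.82; Ferraro 13,439.78; Okafor 19,281.40.
Rounded to nearest $10: Quinlan $10,180; Ferraro $13,440; Okafor $19,280. Sum = $42,900.
No rounding difference to absorb.

Quinlan: $10,180 · Ferraro: $13,440 · Okafor: $19,280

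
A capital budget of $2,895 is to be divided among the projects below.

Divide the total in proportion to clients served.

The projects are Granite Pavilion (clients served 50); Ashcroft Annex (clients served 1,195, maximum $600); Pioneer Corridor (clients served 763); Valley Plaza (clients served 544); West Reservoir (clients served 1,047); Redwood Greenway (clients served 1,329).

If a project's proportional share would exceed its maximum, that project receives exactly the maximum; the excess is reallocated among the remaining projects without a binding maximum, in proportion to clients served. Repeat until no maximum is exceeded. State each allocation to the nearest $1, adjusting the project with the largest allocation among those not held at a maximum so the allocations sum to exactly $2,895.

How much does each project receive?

Granite Pavilion: $31; Ashcroft Annex: $600; Pioneer Corridor: $469; Valley Plaza: $334; West Reservoir: $644; Redwood Greenway: $817

Sum of clients served: 4,928.
Unconstrained shares: Granite Pavilion 29.37; Ashcroft Annex 702.01; Pioneer Corridor 448.23; Valley Plaza 319.58; West Reservoir 615.07; Redwood Greenway 780.73.
Cap binds for Ashcroft Annex ($600); residual $2,295 reallocated over remaining clients served 3,733.
Remaining shares: Granite Pavilion 30.74 → $31; Pioneer Corridor 469.08 → $469; Valley Plaza 334.44 → $334; West Reservoir 643.68 → $644; Redwood Greenway 817.05 → $817.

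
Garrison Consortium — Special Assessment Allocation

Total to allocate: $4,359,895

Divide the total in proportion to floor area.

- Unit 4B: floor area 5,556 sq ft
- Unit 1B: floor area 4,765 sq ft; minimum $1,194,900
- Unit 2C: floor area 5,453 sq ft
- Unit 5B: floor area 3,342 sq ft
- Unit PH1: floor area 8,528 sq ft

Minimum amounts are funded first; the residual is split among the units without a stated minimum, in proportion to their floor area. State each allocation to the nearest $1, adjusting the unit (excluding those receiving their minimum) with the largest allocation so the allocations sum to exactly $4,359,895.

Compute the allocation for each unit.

Unit 4B: $768,596 | Unit 1B: $1,194,900 | Unit 2C: $754,348 | Unit 5B: $462,320 | Unit PH1: $1,179,731

Minimums first: Unit 1B $1,194,900. Remaining pool $3,164,995.
Remaining pool split over remaining floor area 22,879: Unit 4B 768,596.19 → $768,596; Unit 2C 754,347.56 → $754,348; Unit 5B 462,319.74 → $462,320; Unit PH1 1,179,731.52 → $1,179,732.
Rounding difference −$1 applied to Unit PH1 → $1,179,731.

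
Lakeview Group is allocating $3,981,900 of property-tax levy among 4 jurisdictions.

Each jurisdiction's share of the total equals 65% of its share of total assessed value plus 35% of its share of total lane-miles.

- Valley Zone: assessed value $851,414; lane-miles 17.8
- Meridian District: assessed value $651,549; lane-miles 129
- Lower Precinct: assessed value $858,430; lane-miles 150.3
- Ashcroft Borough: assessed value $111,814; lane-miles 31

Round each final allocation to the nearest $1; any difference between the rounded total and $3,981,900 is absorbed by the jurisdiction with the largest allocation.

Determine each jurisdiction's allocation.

Totals — assessed value 2,473,207, lane-miles 328.1.
Combined weights (65% assessed value + 35% lane-miles): Valley Zone 0.2428; Meridian District 0.3088; Lower Precinct 0.3859; Ashcroft Borough 0.0625.
Unrounded shares: Valley Zone 966,621.74; Meridian District 1,229,803.51; Lower Precinct 1,536,782.13; Ashcroft Borough 248,692.62.
After rounding ($1): Valley Zone $966,622; Meridian District $1,229,804; Lower Precinct $1,536,782; Ashcroft Borough $248,693. Sum = $3,981,901.
Difference $3,981,900 − $3,981,901 = −$1 applied to largest allocation (Lower Precinct): Lower Precinct becomes $1,536,781.

Valley Zone: $966,622 | Meridian District: $1,229,804 | Lower Precinct: $1,536,781 | Ashcroft Borough: $248,693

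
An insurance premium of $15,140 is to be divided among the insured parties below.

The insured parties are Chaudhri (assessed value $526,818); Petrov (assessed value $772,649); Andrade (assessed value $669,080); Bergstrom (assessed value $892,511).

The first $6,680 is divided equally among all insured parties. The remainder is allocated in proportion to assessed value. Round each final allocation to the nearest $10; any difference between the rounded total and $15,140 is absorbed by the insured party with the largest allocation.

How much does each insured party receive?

$6,680 shared equally gives $1,670 per insured party.
Remainder $8,460 by assessed value (total 2,861,058): Chaudhri 1,557.77 → $1,560; Petrov 2,284.68 → $2,280; Andrade 1,978.43 → $1,980; Bergstrom 2,639.11 → $2,640.
Totals: Chaudhri $1,670 + $1,560 = $3,230; Petrov $1,670 + $2,280 = $3,950; Andrade $1,670 + $1,980 = $3,650; Bergstrom $1,670 + $2,640 = $4,310.

Chaudhri: $3,230; Petrov: $3,950; Andrade: $3,650; Bergstrom: $4,310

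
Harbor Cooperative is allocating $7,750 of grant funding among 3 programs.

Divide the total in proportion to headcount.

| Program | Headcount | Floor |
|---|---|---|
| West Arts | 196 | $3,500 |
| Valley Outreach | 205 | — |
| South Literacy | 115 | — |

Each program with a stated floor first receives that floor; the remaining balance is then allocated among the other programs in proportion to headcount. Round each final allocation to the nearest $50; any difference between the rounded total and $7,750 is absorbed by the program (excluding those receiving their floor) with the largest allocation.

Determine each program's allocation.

Minimums first: West Arts $3,500. Balance $4,250.
Balance split over remaining headcount 320: Valley Outreach 2,722.66 → $2,700; South Literacy 1,527.34 → $1,550.

West Arts: $3,500 | Valley Outreach: $2,700 | South Literacy: $1,550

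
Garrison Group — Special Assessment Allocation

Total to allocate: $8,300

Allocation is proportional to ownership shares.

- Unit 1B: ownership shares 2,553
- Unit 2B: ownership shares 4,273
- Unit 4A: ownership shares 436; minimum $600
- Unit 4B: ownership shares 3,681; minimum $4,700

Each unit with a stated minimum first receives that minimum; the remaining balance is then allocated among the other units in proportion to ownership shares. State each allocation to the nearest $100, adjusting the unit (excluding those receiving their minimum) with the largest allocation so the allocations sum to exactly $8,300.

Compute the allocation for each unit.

Unit 1B: $1,100; Unit 2B: $1,900; Unit 4A: $600; Unit 4B: $4,700

Minimums first: Unit 4A $600; Unit 4B $4,700. Balance $3,000.
Balance split over remaining ownership shares 6,826: Unit 1B 1,122.03 → $1,100; Unit 2B 1,877.97 → $1,900.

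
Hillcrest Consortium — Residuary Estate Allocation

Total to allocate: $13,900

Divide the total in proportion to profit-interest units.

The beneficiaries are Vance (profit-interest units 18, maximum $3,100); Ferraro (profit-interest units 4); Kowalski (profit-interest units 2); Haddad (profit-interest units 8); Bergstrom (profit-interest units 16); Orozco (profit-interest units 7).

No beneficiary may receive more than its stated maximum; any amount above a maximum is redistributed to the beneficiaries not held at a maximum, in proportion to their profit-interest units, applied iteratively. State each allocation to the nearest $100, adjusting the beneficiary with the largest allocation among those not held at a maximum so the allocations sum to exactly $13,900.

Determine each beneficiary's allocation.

Vance: $3,100 | Ferraro: $1,200 | Kowalski: $600 | Haddad: $2,300 | Bergstrom: $4,700 | Orozco: $2,000

Sum of profit-interest units: 55.
Unconstrained shares: Vance 4,549.09; Ferraro 1,010.91; Kowalski 505.45; Haddad 2,021.82; Bergstrom 4,043.64; Orozco 1,769.09.
Held at cap: Vance ($3,100); remaining pool $10,800 reallocated over remaining profit-interest units 37.
Remaining shares: Ferraro 1,167.57 → $1,200; Kowalski 583.78 → $600; Haddad 2,335.14 → $2,300; Bergstrom 4,670.27 → $4,700; Orozco 2,043.24 → $2,000.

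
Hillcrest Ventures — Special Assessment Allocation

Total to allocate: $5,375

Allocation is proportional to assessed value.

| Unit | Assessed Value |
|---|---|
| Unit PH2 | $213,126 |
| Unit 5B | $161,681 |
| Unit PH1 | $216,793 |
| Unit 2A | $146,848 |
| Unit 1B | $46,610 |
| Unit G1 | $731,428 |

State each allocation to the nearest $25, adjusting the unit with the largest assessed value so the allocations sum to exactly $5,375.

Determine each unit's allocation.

Unit PH2: $750 · Unit 5B: $575 · Unit PH1: $775 · Unit 2A: $525 · Unit 1B: $175 · Unit G1: $2,575

Combined assessed value = 1,516,486.
Pro-rata amounts: Unit PH2 213,126/1,516,486 × $5,375 = 755.40; Unit 5B 161,681/1,516,486 × $5,375 = 573.06; Unit PH1 216,793/1,516,486 × $5,375 = 768.40; Unit 2A 146,848/1,516,486 × $5,375 = 520.48; Unit 1B 46,610/1,516,486 × $5,375 = 165.20; Unit G1 731,428/1,516,486 × $5,375 = 2,592.46.
After rounding ($25): Unit PH2 $750; Unit 5B $575; Unit PH1 $775; Unit 2A $525; Unit 1B $175; Unit G1 $2,600. Sum = $5,400.
Difference $5,375 − $5,400 = −$25 applied to largest assessed value (Unit G1): Unit G1 becomes $2,575.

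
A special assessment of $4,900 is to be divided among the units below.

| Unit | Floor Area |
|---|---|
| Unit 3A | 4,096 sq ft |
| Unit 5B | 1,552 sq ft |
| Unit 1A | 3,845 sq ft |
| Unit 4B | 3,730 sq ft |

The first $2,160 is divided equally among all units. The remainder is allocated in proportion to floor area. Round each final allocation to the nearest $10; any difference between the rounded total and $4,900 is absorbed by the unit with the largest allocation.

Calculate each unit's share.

Unit 3A: $1,390 · Unit 5B: $860 · Unit 1A: $1,340 · Unit 4B: $1,310

$2,160 shared equally gives $540 per unit.
Remainder $2,740 by floor area (total 13,223): Unit 3A 848.75 → $850; Unit 5B 321.60 → $320; Unit 1A 796.74 → $800; Unit 4B 772.91 → $770.
Totals: Unit 3A $540 + $850 = $1,390; Unit 5B $540 + $320 = $860; Unit 1A $540 + $800 = $1,340; Unit 4B $540 + $770 = $1,310.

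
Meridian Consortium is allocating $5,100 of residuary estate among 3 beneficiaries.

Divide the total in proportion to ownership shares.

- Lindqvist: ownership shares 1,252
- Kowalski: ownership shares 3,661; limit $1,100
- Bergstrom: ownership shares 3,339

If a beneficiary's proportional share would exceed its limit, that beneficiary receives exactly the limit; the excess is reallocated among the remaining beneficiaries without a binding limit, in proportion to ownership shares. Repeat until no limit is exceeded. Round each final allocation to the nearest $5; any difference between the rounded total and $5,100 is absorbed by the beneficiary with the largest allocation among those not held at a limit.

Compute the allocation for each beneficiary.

Ownership shares total: 8,252.
Proportional shares (ignoring caps): Lindqvist 773.78; Kowalski 2,262.62; Bergstrom 2,063.61.
Held at cap: Kowalski ($1,100); remaining pool $4,000 reallocated over remaining ownership shares 4,591.
Shares after redistribution: Lindqvist 1,090.83 → $1,090; Bergstrom 2,909.17 → $2,910.

Lindqvist: $1,090 | Kowalski: $1,100 | Bergstrom: $2,910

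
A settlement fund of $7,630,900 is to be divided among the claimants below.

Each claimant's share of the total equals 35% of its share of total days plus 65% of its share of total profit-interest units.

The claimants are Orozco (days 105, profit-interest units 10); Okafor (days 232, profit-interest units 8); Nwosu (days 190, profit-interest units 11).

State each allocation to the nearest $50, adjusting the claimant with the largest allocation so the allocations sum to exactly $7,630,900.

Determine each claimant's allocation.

Orozco: $2,242,500 · Okafor: $2,544,050 · Nwosu: $2,844,350

Days total 527; profit-interest units total 29.
Blended shares (35% days + 65% profit-interest units): Orozco 0.2939; Okafor 0.3334; Nwosu 0.3727.
Proportional shares: Orozco 2,242,509.95; Okafor 2,544,066.07; Nwosu 2,844,323.98.
At nearest $50: Orozco $2,242,500; Okafor $2,544,050; Nwosu $2,844,300. Sum = $7,630,850.
Difference $7,630,900 − $7,630,850 = +$50 applied to largest allocation (Nwosu): Nwosu becomes $2,844,350.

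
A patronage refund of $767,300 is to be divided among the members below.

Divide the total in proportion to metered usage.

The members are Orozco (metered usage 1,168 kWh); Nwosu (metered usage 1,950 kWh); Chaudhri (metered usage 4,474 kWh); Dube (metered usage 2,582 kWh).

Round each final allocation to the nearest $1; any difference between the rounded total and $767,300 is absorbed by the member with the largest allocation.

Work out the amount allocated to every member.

Combined metered usage = 10,174.
Unrounded shares: Orozco 1,168/10,174 × $767,300 = 88,087.91; Nwosu 1,950/10,174 × $767,300 = 147,064.58; Chaudhri 4,474/10,174 × $767,300 = 337,418.93; Dube 2,582/10,174 × $767,300 = 194,728.58.
Rounded to nearest $1: Orozco $88,088; Nwosu $147,065; Chaudhri $337,419; Dube $194,729. Sum = $767,301.
Difference $767,300 − $767,301 = −$1 applied to largest allocation (Chaudhri): Chaudhri becomes $337,418.

Orozco: $88,088 · Nwosu: $147,065 · Chaudhri: $337,418 · Dube: $194,729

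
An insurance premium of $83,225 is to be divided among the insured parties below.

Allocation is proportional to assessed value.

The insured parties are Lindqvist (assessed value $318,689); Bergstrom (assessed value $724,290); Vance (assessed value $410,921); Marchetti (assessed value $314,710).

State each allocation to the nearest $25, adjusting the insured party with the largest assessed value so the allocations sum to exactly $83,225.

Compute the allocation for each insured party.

Total assessed value = 1,768,610.
Raw shares: Lindqvist 318,689/1,768,610 × $83,225 = 14,996.46; Bergstrom 724,290/1,768,610 × $83,225 = 34,082.72; Vance 410,921/1,768,610 × $83,225 = 19,336.60; Marchetti 314,710/1,768,610 × $83,225 = 14,809.22.
Rounded to nearest $25: Lindqvist $15,000; Bergstrom $34,075; Vance $19,325; Marchetti $14,800. Sum = $83,200.
Difference $83,225 − $83,200 = +$25 applied to largest assessed value (Bergstrom): Bergstrom becomes $34,100.

Lindqvist: $15,000; Bergstrom: $34,100; Vance: $19,325; Marchetti: $14,800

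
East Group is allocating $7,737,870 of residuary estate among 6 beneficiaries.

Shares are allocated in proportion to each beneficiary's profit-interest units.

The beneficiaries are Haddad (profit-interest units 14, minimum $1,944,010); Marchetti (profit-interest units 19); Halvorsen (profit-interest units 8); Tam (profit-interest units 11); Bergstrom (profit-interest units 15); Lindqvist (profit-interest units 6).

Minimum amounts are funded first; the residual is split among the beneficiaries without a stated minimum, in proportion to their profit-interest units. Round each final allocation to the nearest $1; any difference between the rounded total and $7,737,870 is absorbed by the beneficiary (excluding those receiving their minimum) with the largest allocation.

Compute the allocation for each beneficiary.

Haddad: $1,944,010 · Marchetti: $1,865,820 · Halvorsen: $785,608 · Tam: $1,080,211 · Bergstrom: $1,473,015 · Lindqvist: $589,206

Minimums first: Haddad $1,944,010. Balance $5,793,860.
Balance split over remaining profit-interest units 59: Marchetti 1,865,819.32 → $1,865,819; Halvorsen 785,608.14 → $785,608; Tam 1,080,211.19 → $1,080,211; Bergstrom 1,473,015.25 → $1,473,015; Lindqvist 589,206.10 → $589,206.
Rounding difference +$1 applied to Marchetti → $1,865,820.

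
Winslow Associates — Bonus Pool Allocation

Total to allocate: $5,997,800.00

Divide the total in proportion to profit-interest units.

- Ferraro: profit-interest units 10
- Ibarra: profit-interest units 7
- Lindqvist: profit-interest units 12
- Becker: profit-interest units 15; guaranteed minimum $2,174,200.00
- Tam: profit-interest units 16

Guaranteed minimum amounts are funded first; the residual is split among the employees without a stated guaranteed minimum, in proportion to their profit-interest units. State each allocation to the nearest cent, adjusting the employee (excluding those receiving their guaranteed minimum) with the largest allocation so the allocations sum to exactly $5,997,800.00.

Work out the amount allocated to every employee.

Guaranteed amounts: Becker $2,174,200.00. Remaining pool $3,823,600.00.
Remaining pool split over remaining profit-interest units 45: Ferraro 849,688.8889 → $849,688.89; Ibarra 594,782.2222 → $594,782.22; Lindqvist 1,019,626.6667 → $1,019,626.67; Tam 1,359,502.2222 → $1,359,502.22.

Ferraro: $849,688.89 · Ibarra: $594,782.22 · Lindqvist: $1,019,626.67 · Becker: $2,174,200.00 · Tam: $1,359,502.22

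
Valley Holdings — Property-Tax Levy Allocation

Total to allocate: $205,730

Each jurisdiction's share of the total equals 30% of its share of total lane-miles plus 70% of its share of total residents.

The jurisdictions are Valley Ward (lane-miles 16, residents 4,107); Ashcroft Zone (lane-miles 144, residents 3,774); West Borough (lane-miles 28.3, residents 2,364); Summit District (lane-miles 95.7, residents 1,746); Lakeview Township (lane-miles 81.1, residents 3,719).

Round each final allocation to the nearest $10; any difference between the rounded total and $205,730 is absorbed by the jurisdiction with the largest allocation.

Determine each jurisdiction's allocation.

Lane-miles total 365.1; residents total 15,710.
Combined weights (30% lane-miles + 70% residents): Valley Ward 0.1961; Ashcroft Zone 0.2865; West Borough 0.1286; Summit District 0.1564; Lakeview Township 0.2323.
Unrounded shares: Valley Ward 40,352.95; Ashcroft Zone 58,938.39; West Borough 26,454.43; Summit District 32,183.08; Lakeview Township 47,801.16.
At nearest $10: Valley Ward $40,350; Ashcroft Zone $58,940; West Borough $26,450; Summit District $32,180; Lakeview Township $47,800. Sum = $205,720.
Difference $205,730 − $205,720 = +$10 applied to largest allocation (Ashcroft Zone): Ashcroft Zone becomes $58,950.

Valley Ward: $40,350 · Ashcroft Zone: $58,950 · West Borough: $26,450 · Summit District: $32,180 · Lakeview Township: $47,800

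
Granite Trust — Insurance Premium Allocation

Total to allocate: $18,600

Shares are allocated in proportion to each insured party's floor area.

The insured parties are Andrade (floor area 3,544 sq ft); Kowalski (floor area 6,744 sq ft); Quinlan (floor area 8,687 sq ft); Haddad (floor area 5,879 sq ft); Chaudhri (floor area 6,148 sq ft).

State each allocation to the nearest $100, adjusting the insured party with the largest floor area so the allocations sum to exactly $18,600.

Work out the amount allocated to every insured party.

Andrade: $2,100 | Kowalski: $4,000 | Quinlan: $5,300 | Haddad: $3,500 | Chaudhri: $3,700

Sum of floor area: 31,002.
Proportional shares: Andrade 3,544/31,002 × $18,600 = 2,126.26; Kowalski 6,744/31,002 × $18,600 = 4,046.14; Quinlan 8,687/31,002 × $18,600 = 5,211.86; Haddad 5,879/31,002 × $18,600 = 3,527.17; Chaudhri 6,148/31,002 × $18,600 = 3,688.56.
At nearest $100: Andrade $2,100; Kowalski $4,000; Quinlan $5,200; Haddad $3,500; Chaudhri $3,700. Sum = $18,500.
Difference $18,600 − $18,500 = +$100 applied to largest floor area (Quinlan): Quinlan becomes $5,300.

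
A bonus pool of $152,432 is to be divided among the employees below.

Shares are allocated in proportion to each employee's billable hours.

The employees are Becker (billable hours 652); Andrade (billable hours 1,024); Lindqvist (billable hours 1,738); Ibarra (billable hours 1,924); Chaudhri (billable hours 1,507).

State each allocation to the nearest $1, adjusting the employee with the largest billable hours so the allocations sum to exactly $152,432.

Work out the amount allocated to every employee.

Becker: $14,519 | Andrade: $22,804 | Lindqvist: $38,704 | Ibarra: $42,845 | Chaudhri: $33,560

Billable hours total: 652 + 1,024 + 1,738 + 1,924 + 1,507 = 6,845.
Proportional shares: Becker 14,519.45; Andrade 22,803.56; Lindqvist 38,703.70; Ibarra 42,845.75; Chaudhri 33,559.54.
Rounded to nearest $1: Becker $14,519; Andrade $22,804; Lindqvist $38,704; Ibarra $42,846; Chaudhri $33,560. Sum = $152,433.
Difference $152,432 − $152,433 = −$1 applied to largest billable hours (Ibarra): Ibarra becomes $42,845.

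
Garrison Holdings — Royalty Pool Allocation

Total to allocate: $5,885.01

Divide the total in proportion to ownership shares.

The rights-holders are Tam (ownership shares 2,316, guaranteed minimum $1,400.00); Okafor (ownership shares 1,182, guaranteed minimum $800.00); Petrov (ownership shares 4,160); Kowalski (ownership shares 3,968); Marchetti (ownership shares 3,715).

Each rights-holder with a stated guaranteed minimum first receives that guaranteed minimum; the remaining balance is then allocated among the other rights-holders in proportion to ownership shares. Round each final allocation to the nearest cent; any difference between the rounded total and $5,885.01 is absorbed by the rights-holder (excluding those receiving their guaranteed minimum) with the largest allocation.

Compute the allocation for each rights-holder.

Guaranteed amounts: Tam $1,400.00; Okafor $800.00. Remaining pool $3,685.01.
Remaining pool split over remaining ownership shares 11,843: Petrov 1,294.4053 → $1,294.41; Kowalski 1,234.6635 → $1,234.66; Marchetti 1,155.9412 → $1,155.94.

Tam: $1,400.00 · Okafor: $800.00 · Petrov: $1,294.41 · Kowalski: $1,234.66 · Marchetti: $1,155.94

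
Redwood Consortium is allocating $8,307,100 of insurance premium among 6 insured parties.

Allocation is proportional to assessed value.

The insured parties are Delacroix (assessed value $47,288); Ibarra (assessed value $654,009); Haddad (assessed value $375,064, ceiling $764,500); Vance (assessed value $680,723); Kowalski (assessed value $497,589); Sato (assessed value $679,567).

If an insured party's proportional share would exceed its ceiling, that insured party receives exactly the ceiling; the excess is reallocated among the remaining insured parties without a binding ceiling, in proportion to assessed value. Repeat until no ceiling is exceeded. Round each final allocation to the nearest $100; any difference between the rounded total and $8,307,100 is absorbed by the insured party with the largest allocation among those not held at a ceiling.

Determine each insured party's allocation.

Delacroix: $139,400 · Ibarra: $1,927,500 · Haddad: $764,500 · Vance: $2,006,300 · Kowalski: $1,466,500 · Sato: $2,002,900

Combined assessed value = 2,934,240.
Pro-rata shares before constraints: Delacroix 133,876.62; Ibarra 1,851,558.89; Haddad 1,061,840.26; Vance 1,927,188.65; Kowalski 1,408,719.66; Sato 1,923,915.91.
Capped: Haddad ($764,500); residual $7,542,600 reallocated over remaining assessed value 2,559,176.
Redistributed shares: Delacroix 139,370.82 → $139,400; Ibarra 1,927,545.54 → $1,927,500; Vance 2,006,279.09 → $2,006,300; Kowalski 1,466,532.51 → $1,466,500; Sato 2,002,872.04 → $2,002,900.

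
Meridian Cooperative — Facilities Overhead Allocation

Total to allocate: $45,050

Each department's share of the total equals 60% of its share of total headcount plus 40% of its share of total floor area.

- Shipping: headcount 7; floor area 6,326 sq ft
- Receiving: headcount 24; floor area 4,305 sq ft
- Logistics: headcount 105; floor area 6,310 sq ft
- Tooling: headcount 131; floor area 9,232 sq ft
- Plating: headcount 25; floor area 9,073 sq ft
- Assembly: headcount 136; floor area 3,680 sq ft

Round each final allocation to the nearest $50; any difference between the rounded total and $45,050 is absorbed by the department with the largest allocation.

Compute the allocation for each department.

Headcount total 428; floor area total 38,926.
Blended shares (60% headcount + 40% floor area): Shipping 0.0748; Receiving 0.0779; Logistics 0.2120; Tooling 0.2785; Plating 0.1283; Assembly 0.2285.
Proportional shares: Shipping 3,370.57; Receiving 3,508.61; Logistics 9,552.28; Tooling 12,546.97; Plating 5,779.02; Assembly 10,292.55.
After rounding ($50): Shipping $3,350; Receiving $3,500; Logistics $9,550; Tooling $12,550; Plating $5,800; Assembly $10,300. Sum = $45,050.
Rounded total matches; no reconciliation needed.

Shipping: $3,350; Receiving: $3,500; Logistics: $9,550; Tooling: $12,550; Plating: $5,800; Assembly: $10,300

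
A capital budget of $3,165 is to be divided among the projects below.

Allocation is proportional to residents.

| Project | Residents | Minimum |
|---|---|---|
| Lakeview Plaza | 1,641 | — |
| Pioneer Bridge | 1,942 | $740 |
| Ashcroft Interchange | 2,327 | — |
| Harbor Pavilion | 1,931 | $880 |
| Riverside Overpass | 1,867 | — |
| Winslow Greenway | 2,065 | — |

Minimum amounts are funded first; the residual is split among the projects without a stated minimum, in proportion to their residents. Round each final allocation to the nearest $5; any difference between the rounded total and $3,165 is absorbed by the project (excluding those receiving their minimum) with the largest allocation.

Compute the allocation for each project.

Guaranteed amounts: Pioneer Bridge $740; Harbor Pavilion $880. Balance $1,545.
Balance split over remaining residents 7,900: Lakeview Plaza 320.93 → $320; Ashcroft Interchange 455.09 → $455; Riverside Overpass 365.13 → $365; Winslow Greenway 403.85 → $405.

Lakeview Plaza: $320 · Pioneer Bridge: $740 · Ashcroft Interchange: $455 · Harbor Pavilion: $880 · Riverside Overpass: $365 · Winslow Greenway: $405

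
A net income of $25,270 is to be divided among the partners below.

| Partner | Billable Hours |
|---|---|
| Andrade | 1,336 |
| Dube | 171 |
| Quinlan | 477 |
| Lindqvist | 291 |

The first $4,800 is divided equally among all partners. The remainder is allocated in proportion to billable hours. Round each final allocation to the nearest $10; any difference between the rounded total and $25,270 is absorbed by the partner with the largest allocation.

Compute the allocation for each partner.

Andrade: $13,220; Dube: $2,740; Quinlan: $5,490; Lindqvist: $3,820

Equal tier: $4,800 ÷ 4 = $1,200 apiece.
Remainder $20,470 by billable hours (total 2,275): Andrade 12,021.06 → $12,020; Dube 1,538.62 → $1,540; Quinlan 4,291.95 → $4,290; Lindqvist 2,618.36 → $2,620.
Totals: Andrade $1,200 + $12,020 = $13,220; Dube $1,200 + $1,540 = $2,740; Quinlan $1,200 + $4,290 = $5,490; Lindqvist $1,200 + $2,620 = $3,820.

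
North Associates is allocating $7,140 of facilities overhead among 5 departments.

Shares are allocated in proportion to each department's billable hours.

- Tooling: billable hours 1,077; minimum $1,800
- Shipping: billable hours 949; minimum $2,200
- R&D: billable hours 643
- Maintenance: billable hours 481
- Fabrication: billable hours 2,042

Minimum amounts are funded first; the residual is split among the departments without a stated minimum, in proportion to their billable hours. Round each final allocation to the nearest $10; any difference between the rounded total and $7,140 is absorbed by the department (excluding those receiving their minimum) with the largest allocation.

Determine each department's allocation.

Tooling: $1,800 · Shipping: $2,200 · R&D: $640 · Maintenance: $480 · Fabrication: $2,020

Guaranteed amounts: Tooling $1,800; Shipping $2,200. Balance $3,140.
Balance split over remaining billable hours 3,166: R&D 637.72 → $640; Maintenance 477.05 → $480; Fabrication 2,025.23 → $2,030.
Rounding difference −$10 applied to Fabrication → $2,020.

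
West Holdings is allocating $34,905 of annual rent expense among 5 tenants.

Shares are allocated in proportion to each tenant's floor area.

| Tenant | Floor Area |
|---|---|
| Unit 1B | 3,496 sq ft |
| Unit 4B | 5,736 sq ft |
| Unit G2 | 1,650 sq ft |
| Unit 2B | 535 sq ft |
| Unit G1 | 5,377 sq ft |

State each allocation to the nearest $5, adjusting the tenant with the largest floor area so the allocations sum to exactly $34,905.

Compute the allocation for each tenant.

Unit 1B: $7,265 · Unit 4B: $11,925 · Unit G2: $3,430 · Unit 2B: $1,110 · Unit G1: $11,175

Sum of floor area: 16,794.
Raw shares: Unit 1B 3,496/16,794 × $34,905 = 7,266.16; Unit 4B 5,736/16,794 × $34,905 = 11,921.82; Unit G2 1,650/16,794 × $34,905 = 3,429.39; Unit 2B 535/16,794 × $34,905 = 1,111.96; Unit G1 5,377/16,794 × $34,905 = 11,175.67.
Rounded to nearest $5: Unit 1B $7,265; Unit 4B $11,920; Unit G2 $3,430; Unit 2B $1,110; Unit G1 $11,175. Sum = $34,900.
Difference $34,905 − $34,900 = +$5 applied to largest floor area (Unit 4B): Unit 4B becomes $11,925.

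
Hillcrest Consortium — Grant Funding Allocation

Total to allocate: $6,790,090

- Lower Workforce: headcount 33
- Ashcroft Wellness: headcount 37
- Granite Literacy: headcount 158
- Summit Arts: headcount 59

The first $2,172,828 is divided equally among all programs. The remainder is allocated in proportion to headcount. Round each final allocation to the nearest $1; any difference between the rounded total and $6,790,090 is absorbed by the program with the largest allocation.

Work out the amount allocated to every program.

Lower Workforce: $1,074,112; Ashcroft Wellness: $1,138,464; Granite Literacy: $3,085,114; Summit Arts: $1,492,400

First tranche $2,172,828 split equally: $543,207 each.
Remainder $4,617,262 by headcount (total 287): Lower Workforce 530,904.69 → $530,905; Ashcroft Wellness 595,256.77 → $595,257; Granite Literacy 2,541,907.30 → $2,541,907; Summit Arts 949,193.23 → $949,193.
Totals: Lower Workforce $543,207 + $530,905 = $1,074,112; Ashcroft Wellness $543,207 + $595,257 = $1,138,464; Granite Literacy $543,207 + $2,541,907 = $3,085,114; Summit Arts $543,207 + $949,193 = $1,492,400.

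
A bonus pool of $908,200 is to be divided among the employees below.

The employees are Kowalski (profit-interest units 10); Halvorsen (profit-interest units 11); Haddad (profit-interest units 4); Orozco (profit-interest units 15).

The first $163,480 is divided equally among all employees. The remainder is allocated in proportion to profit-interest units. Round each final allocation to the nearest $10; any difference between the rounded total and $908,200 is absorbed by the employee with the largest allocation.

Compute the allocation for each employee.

Equal tier: $163,480 ÷ 4 = $40,870 apiece.
Remainder $744,720 by profit-interest units (total 40): Kowalski 186,180.00 → $186,180; Halvorsen 204,798.00 → $204,800; Haddad 74,472.00 → $74,470; Orozco 279,270.00 → $279,270.
Totals: Kowalski $40,870 + $186,180 = $227,050; Halvorsen $40,870 + $204,800 = $245,670; Haddad $40,870 + $74,470 = $115,340; Orozco $40,870 + $279,270 = $320,140.

Kowalski: $227,050 | Halvorsen: $245,670 | Haddad: $115,340 | Orozco: $320,140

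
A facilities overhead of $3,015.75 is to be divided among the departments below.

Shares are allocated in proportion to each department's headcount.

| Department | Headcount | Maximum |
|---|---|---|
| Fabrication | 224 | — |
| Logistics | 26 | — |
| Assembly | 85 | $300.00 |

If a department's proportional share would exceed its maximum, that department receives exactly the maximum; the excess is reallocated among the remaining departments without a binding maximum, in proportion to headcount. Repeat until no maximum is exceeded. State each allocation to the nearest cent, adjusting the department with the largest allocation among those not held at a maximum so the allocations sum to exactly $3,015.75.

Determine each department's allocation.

Total headcount = 335.
Proportional shares (ignoring caps): Fabrication 2,016.5015; Logistics 234.0582; Assembly 765.1903.
Held at cap: Assembly ($300.00); balance $2,715.75 reallocated over remaining headcount 250.
Shares after redistribution: Fabrication 2,433.3120 → $2,433.31; Logistics 282.4380 → $282.44.

Fabrication: $2,433.31 · Logistics: $282.44 · Assembly: $300.00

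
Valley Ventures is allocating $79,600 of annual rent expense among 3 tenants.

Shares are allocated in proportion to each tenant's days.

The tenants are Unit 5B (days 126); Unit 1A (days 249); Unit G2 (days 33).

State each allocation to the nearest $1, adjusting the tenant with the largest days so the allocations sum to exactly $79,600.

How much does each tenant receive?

Unit 5B: $24,582 · Unit 1A: $48,580 · Unit G2: $6,438

Days total: 408.
Unrounded shares: Unit 5B 126/408 × $79,600 = 24,582.35; Unit 1A 249/408 × $79,600 = 48,579.41; Unit G2 33/408 × $79,600 = 6,438.24.
At nearest $1: Unit 5B $24,582; Unit 1A $48,579; Unit G2 $6,438. Sum = $79,599.
Difference $79,600 − $79,599 = +$1 applied to largest days (Unit 1A): Unit 1A becomes $48,580.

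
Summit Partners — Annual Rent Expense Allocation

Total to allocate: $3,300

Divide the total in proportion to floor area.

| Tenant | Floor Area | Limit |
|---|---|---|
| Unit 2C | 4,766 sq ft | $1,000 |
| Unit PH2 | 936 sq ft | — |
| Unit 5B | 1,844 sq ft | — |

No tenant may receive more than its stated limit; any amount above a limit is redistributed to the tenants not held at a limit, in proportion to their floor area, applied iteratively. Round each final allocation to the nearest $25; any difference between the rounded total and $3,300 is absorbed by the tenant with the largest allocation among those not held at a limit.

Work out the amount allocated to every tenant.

Unit 2C: $1,000; Unit PH2: $775; Unit 5B: $1,525

Sum of floor area: 7,546.
Proportional shares (ignoring caps): Unit 2C 2,084.26; Unit PH2 409.33; Unit 5B 806.41.
Capped: Unit 2C ($1,000); balance $2,300 reallocated over remaining floor area 2,780.
Redistributed shares: Unit PH2 774.39 → $775; Unit 5B 1,525.61 → $1,525.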